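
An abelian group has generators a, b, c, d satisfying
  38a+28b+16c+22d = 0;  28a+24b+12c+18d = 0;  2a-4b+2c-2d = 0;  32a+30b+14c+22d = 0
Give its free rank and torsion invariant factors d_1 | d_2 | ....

rank_ℚ(R)=4; free=4−4=0
SNF(R) diag = [2, 2, 2, 2] → torsion [2, 2, 2, 2]

Answer: M ≅ ℤ/2 ⊕ ℤ/2 ⊕ ℤ/2 ⊕ ℤ/2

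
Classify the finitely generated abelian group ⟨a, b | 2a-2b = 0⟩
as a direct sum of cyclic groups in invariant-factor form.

rank_ℚ(R)=1; free=2−1=1
SNF(R) diag = [2] → torsion [2]

Answer: M ≅ ℤ^1 ⊕ ℤ/2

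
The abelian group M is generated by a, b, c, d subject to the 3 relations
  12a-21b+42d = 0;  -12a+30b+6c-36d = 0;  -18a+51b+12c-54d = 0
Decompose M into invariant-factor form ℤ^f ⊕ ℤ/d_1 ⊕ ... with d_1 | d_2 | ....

Answer: M ≅ ℤ^1 ⊕ ℤ/3 ⊕ ℤ/6 ⊕ ℤ/6

Derivation:
rank_ℚ(R)=3; free=4−3=1
SNF(R) diag = [3, 6, 6] → torsion [3, 6, 6]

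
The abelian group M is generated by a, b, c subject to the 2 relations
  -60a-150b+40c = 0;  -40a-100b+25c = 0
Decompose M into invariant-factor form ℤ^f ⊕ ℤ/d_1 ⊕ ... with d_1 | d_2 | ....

rank_ℚ(R)=2; free=3−2=1
SNF(R) diag = [5, 10] → torsion [5, 10]

Answer: M ≅ ℤ^1 ⊕ ℤ/5 ⊕ ℤ/10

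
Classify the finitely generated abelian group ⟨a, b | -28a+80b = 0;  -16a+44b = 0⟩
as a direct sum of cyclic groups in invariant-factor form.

rank_ℚ(R)=2; free=2−2=0
SNF(R) diag = [4, 12] → torsion [4, 12]

Answer: M ≅ ℤ/4 ⊕ ℤ/12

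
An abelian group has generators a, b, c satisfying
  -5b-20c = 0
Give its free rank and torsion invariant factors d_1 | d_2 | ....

Answer: M ≅ ℤ^2 ⊕ ℤ/5

Derivation:
rank_ℚ(R)=1; free=3−1=2
SNF(R) diag = [5] → torsion [5]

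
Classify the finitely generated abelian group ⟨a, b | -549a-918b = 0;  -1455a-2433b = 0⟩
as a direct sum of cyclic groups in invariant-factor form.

Answer: M ≅ ℤ/3 ⊕ ℤ/9

Derivation:
rank_ℚ(R)=2; free=2−2=0
SNF(R) diag = [3, 9] → torsion [3, 9]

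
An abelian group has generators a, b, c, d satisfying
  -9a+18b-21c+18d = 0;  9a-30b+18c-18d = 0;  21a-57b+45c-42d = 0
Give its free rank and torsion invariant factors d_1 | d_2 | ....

Answer: M ≅ ℤ^1 ⊕ ℤ/3 ⊕ ℤ/3 ⊕ ℤ/3

Derivation:
rank_ℚ(R)=3; free=4−3=1
SNF(R) diag = [3, 3, 3] → torsion [3, 3, 3]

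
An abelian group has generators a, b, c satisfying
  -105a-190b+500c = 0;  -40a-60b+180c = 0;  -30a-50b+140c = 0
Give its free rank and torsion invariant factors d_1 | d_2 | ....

rank_ℚ(R)=3; free=3−3=0
SNF(R) diag = [5, 10, 20] → torsion [5, 10, 20]

Answer: M ≅ ℤ/5 ⊕ ℤ/10 ⊕ ℤ/20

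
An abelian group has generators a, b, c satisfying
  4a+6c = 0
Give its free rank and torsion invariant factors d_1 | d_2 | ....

rank_ℚ(R)=1; free=3−1=2
SNF(R) diag = [2] → torsion [2]

Answer: M ≅ ℤ^2 ⊕ ℤ/2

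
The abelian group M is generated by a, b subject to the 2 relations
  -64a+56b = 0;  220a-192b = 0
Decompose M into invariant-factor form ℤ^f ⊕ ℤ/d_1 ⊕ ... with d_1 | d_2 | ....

Answer: M ≅ ℤ/4 ⊕ ℤ/8

Derivation:
rank_ℚ(R)=2; free=2−2=0
SNF(R) diag = [4, 8] → torsion [4, 8]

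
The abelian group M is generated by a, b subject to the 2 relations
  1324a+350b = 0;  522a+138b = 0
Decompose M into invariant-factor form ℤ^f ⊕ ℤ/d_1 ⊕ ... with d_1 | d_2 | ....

rank_ℚ(R)=2; free=2−2=0
SNF(R) diag = [2, 6] → torsion [2, 6]

Answer: M ≅ ℤ/2 ⊕ ℤ/6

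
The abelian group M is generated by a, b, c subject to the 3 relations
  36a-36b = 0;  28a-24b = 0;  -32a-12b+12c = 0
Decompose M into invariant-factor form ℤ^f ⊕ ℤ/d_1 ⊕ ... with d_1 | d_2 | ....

rank_ℚ(R)=3; free=3−3=0
SNF(R) diag = [4, 12, 36] → torsion [4, 12, 36]

Answer: M ≅ ℤ/4 ⊕ ℤ/12 ⊕ ℤ/36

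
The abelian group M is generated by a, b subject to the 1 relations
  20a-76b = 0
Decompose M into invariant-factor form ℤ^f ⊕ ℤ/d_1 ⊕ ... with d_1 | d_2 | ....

Answer: M ≅ ℤ^1 ⊕ ℤ/4

Derivation:
rank_ℚ(R)=1; free=2−1=1
SNF(R) diag = [4] → torsion [4]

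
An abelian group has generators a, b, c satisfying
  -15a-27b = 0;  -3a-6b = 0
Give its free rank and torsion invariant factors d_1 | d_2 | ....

rank_ℚ(R)=2; free=3−2=1
SNF(R) diag = [3, 3] → torsion [3, 3]

Answer: M ≅ ℤ^1 ⊕ ℤ/3 ⊕ ℤ/3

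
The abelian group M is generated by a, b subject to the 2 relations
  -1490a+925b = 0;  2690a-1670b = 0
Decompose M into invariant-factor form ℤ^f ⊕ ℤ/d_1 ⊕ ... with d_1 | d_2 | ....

Answer: M ≅ ℤ/5 ⊕ ℤ/10

Derivation:
rank_ℚ(R)=2; free=2−2=0
SNF(R) diag = [5, 10] → torsion [5, 10]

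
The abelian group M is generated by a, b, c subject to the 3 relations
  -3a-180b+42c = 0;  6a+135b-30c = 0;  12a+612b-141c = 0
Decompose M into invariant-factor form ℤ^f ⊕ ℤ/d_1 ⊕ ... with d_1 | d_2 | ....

rank_ℚ(R)=3; free=3−3=0
SNF(R) diag = [3, 9, 27] → torsion [3, 9, 27]

Answer: M ≅ ℤ/3 ⊕ ℤ/9 ⊕ ℤ/27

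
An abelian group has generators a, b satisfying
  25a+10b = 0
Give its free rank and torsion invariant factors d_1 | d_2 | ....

rank_ℚ(R)=1; free=2−1=1
SNF(R) diag = [5] → torsion [5]

Answer: M ≅ ℤ^1 ⊕ ℤ/5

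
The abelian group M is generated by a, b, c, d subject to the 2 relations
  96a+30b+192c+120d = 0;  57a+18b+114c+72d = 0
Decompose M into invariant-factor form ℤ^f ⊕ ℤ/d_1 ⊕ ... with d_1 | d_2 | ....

rank_ℚ(R)=2; free=4−2=2
SNF(R) diag = [3, 6] → torsion [3, 6]

Answer: M ≅ ℤ^2 ⊕ ℤ/3 ⊕ ℤ/6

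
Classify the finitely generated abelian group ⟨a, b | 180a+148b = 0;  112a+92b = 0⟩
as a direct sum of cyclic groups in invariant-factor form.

rank_ℚ(R)=2; free=2−2=0
SNF(R) diag = [4, 4] → torsion [4, 4]

Answer: M ≅ ℤ/4 ⊕ ℤ/4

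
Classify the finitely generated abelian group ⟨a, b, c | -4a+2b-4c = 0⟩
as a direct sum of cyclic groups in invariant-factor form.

rank_ℚ(R)=1; free=3−1=2
SNF(R) diag = [2] → torsion [2]

Answer: M ≅ ℤ^2 ⊕ ℤ/2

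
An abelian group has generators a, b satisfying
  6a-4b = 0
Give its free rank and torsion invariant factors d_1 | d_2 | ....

rank_ℚ(R)=1; free=2−1=1
SNF(R) diag = [2] → torsion [2]

Answer: M ≅ ℤ^1 ⊕ ℤ/2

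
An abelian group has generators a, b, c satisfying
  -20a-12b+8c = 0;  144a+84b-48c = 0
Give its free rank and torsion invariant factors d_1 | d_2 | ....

Answer: M ≅ ℤ^1 ⊕ ℤ/4 ⊕ ℤ/12

Derivation:
rank_ℚ(R)=2; free=3−2=1
SNF(R) diag = [4, 12] → torsion [4, 12]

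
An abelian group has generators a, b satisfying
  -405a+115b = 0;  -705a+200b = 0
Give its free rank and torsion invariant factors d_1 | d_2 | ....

Answer: M ≅ ℤ/5 ⊕ ℤ/15

Derivation:
rank_ℚ(R)=2; free=2−2=0
SNF(R) diag = [5, 15] → torsion [5, 15]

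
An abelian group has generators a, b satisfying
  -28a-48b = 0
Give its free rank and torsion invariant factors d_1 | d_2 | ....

rank_ℚ(R)=1; free=2−1=1
SNF(R) diag = [4] → torsion [4]

Answer: M ≅ ℤ^1 ⊕ ℤ/4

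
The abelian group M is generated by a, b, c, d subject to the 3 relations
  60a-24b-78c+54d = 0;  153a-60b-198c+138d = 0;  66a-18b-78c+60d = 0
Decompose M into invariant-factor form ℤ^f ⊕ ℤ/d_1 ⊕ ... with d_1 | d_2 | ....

rank_ℚ(R)=3; free=4−3=1
SNF(R) diag = [3, 6, 6] → torsion [3, 6, 6]

Answer: M ≅ ℤ^1 ⊕ ℤ/3 ⊕ ℤ/6 ⊕ ℤ/6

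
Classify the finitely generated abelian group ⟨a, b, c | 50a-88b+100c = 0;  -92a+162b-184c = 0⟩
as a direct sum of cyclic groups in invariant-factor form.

Answer: M ≅ ℤ^1 ⊕ ℤ/2 ⊕ ℤ/2

Derivation:
rank_ℚ(R)=2; free=3−2=1
SNF(R) diag = [2, 2] → torsion [2, 2]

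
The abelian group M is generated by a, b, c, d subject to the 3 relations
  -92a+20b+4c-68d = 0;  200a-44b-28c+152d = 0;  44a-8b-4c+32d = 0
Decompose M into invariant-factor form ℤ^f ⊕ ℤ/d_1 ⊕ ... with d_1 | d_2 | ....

rank_ℚ(R)=3; free=4−3=1
SNF(R) diag = [4, 12, 12] → torsion [4, 12, 12]

Answer: M ≅ ℤ^1 ⊕ ℤ/4 ⊕ ℤ/12 ⊕ ℤ/12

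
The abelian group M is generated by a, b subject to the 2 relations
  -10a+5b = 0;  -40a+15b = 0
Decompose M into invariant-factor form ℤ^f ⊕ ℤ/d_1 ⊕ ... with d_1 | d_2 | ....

Answer: M ≅ ℤ/5 ⊕ ℤ/10

Derivation:
rank_ℚ(R)=2; free=2−2=0
SNF(R) diag = [5, 10] → torsion [5, 10]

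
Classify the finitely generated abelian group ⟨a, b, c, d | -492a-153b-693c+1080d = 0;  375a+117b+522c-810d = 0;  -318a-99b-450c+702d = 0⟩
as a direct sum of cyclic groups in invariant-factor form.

Answer: M ≅ ℤ^1 ⊕ ℤ/3 ⊕ ℤ/9 ⊕ ℤ/27

Derivation:
rank_ℚ(R)=3; free=4−3=1
SNF(R) diag = [3, 9, 27] → torsion [3, 9, 27]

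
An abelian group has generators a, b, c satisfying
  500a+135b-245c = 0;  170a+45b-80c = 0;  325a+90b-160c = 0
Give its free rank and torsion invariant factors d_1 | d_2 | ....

rank_ℚ(R)=3; free=3−3=0
SNF(R) diag = [5, 15, 45] → torsion [5, 15, 45]

Answer: M ≅ ℤ/5 ⊕ ℤ/15 ⊕ ℤ/45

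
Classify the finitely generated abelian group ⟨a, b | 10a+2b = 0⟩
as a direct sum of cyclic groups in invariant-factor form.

rank_ℚ(R)=1; free=2−1=1
SNF(R) diag = [2] → torsion [2]

Answer: M ≅ ℤ^1 ⊕ ℤ/2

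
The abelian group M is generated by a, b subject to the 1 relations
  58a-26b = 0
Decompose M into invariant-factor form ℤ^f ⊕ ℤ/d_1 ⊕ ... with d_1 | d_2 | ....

rank_ℚ(R)=1; free=2−1=1
SNF(R) diag = [2] → torsion [2]

Answer: M ≅ ℤ^1 ⊕ ℤ/2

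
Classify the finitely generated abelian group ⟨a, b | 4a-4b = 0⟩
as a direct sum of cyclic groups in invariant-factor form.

rank_ℚ(R)=1; free=2−1=1
SNF(R) diag = [4] → torsion [4]

Answer: M ≅ ℤ^1 ⊕ ℤ/4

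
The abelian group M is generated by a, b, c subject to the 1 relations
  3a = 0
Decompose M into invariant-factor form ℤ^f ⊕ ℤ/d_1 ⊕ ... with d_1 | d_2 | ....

Answer: M ≅ ℤ^2 ⊕ ℤ/3

Derivation:
rank_ℚ(R)=1; free=3−1=2
SNF(R) diag = [3] → torsion [3]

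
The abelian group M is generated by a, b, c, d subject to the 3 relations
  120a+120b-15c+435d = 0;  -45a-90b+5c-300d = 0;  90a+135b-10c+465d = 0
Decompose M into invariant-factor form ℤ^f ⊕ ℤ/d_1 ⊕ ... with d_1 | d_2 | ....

rank_ℚ(R)=3; free=4−3=1
SNF(R) diag = [5, 15, 45] → torsion [5, 15, 45]

Answer: M ≅ ℤ^1 ⊕ ℤ/5 ⊕ ℤ/15 ⊕ ℤ/45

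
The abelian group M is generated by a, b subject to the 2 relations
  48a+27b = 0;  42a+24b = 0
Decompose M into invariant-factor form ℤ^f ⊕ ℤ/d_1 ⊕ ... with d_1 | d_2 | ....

rank_ℚ(R)=2; free=2−2=0
SNF(R) diag = [3, 6] → torsion [3, 6]

Answer: M ≅ ℤ/3 ⊕ ℤ/6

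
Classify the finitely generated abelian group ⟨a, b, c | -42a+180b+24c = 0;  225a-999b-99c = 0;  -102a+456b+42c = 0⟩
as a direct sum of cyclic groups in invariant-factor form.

rank_ℚ(R)=3; free=3−3=0
SNF(R) diag = [3, 6, 18] → torsion [3, 6, 18]

Answer: M ≅ ℤ/3 ⊕ ℤ/6 ⊕ ℤ/18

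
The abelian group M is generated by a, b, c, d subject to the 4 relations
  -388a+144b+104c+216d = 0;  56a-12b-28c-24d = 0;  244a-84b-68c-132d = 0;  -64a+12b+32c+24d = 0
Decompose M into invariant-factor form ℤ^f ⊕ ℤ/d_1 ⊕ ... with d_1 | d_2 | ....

Answer: M ≅ ℤ/4 ⊕ ℤ/12 ⊕ ℤ/36 ⊕ ℤ/36

Derivation:
rank_ℚ(R)=4; free=4−4=0
SNF(R) diag = [4, 12, 36, 36] → torsion [4, 12, 36, 36]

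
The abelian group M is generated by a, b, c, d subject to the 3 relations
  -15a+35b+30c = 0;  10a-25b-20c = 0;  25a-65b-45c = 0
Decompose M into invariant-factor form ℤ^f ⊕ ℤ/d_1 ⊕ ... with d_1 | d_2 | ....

rank_ℚ(R)=3; free=4−3=1
SNF(R) diag = [5, 5, 5] → torsion [5, 5, 5]

Answer: M ≅ ℤ^1 ⊕ ℤ/5 ⊕ ℤ/5 ⊕ ℤ/5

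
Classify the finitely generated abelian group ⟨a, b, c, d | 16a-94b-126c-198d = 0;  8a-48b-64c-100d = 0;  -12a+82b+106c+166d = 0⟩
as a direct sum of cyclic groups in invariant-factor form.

rank_ℚ(R)=3; free=4−3=1
SNF(R) diag = [2, 4, 12] → torsion [2, 4, 12]

Answer: M ≅ ℤ^1 ⊕ ℤ/2 ⊕ ℤ/4 ⊕ ℤ/12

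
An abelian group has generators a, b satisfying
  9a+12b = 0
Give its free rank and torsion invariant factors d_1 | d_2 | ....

Answer: M ≅ ℤ^1 ⊕ ℤ/3

Derivation:
rank_ℚ(R)=1; free=2−1=1
SNF(R) diag = [3] → torsion [3]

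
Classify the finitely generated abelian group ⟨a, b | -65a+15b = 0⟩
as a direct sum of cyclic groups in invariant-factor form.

Answer: M ≅ ℤ^1 ⊕ ℤ/5

Derivation:
rank_ℚ(R)=1; free=2−1=1
SNF(R) diag = [5] → torsion [5]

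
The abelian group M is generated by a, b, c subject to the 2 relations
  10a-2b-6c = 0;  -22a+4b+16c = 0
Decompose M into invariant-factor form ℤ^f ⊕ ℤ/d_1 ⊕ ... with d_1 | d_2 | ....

Answer: M ≅ ℤ^1 ⊕ ℤ/2 ⊕ ℤ/2

Derivation:
rank_ℚ(R)=2; free=3−2=1
SNF(R) diag = [2, 2] → torsion [2, 2]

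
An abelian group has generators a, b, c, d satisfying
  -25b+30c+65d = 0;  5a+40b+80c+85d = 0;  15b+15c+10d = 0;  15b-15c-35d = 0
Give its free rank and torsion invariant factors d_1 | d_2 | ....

Answer: M ≅ ℤ/5 ⊕ ℤ/5 ⊕ ℤ/5 ⊕ ℤ/15

Derivation:
rank_ℚ(R)=4; free=4−4=0
SNF(R) diag = [5, 5, 5, 15] → torsion [5, 5, 5, 15]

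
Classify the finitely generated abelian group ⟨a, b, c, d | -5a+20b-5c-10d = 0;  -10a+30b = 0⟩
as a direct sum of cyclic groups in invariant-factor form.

Answer: M ≅ ℤ^2 ⊕ ℤ/5 ⊕ ℤ/10

Derivation:
rank_ℚ(R)=2; free=4−2=2
SNF(R) diag = [5, 10] → torsion [5, 10]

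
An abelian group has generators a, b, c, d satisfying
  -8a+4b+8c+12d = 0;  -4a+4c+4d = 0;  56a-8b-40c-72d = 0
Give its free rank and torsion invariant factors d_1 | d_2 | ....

Answer: M ≅ ℤ^1 ⊕ ℤ/4 ⊕ ℤ/4 ⊕ ℤ/8

Derivation:
rank_ℚ(R)=3; free=4−3=1
SNF(R) diag = [4, 4, 8] → torsion [4, 4, 8]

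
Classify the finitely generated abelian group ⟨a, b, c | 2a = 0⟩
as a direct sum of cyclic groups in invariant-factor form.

Answer: M ≅ ℤ^2 ⊕ ℤ/2

Derivation:
rank_ℚ(R)=1; free=3−1=2
SNF(R) diag = [2] → torsion [2]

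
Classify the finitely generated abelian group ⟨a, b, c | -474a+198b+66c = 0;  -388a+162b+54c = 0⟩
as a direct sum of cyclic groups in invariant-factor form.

rank_ℚ(R)=2; free=3−2=1
SNF(R) diag = [2, 6] → torsion [2, 6]

Answer: M ≅ ℤ^1 ⊕ ℤ/2 ⊕ ℤ/6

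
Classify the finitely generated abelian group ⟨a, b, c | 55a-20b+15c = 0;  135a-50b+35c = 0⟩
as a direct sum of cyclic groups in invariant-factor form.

Answer: M ≅ ℤ^1 ⊕ ℤ/5 ⊕ ℤ/10

Derivation:
rank_ℚ(R)=2; free=3−2=1
SNF(R) diag = [5, 10] → torsion [5, 10]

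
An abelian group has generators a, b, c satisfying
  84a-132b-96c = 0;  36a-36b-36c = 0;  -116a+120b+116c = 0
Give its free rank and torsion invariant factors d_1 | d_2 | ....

rank_ℚ(R)=3; free=3−3=0
SNF(R) diag = [4, 12, 36] → torsion [4, 12, 36]

Answer: M ≅ ℤ/4 ⊕ ℤ/12 ⊕ ℤ/36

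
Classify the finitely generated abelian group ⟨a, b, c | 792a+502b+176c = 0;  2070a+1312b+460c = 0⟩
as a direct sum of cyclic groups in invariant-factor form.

rank_ℚ(R)=2; free=3−2=1
SNF(R) diag = [2, 2] → torsion [2, 2]

Answer: M ≅ ℤ^1 ⊕ ℤ/2 ⊕ ℤ/2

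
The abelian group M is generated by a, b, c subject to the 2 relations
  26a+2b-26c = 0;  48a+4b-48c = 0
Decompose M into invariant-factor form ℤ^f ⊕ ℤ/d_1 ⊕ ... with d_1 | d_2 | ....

rank_ℚ(R)=2; free=3−2=1
SNF(R) diag = [2, 4] → torsion [2, 4]

Answer: M ≅ ℤ^1 ⊕ ℤ/2 ⊕ ℤ/4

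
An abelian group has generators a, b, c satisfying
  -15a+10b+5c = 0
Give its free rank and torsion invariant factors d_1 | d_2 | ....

Answer: M ≅ ℤ^2 ⊕ ℤ/5

Derivation:
rank_ℚ(R)=1; free=3−1=2
SNF(R) diag = [5] → torsion [5]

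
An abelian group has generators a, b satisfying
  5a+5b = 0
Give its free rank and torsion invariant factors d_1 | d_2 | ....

Answer: M ≅ ℤ^1 ⊕ ℤ/5

Derivation:
rank_ℚ(R)=1; free=2−1=1
SNF(R) diag = [5] → torsion [5]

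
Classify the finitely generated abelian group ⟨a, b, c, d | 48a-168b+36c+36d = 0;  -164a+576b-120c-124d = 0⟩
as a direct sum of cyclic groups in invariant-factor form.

Answer: M ≅ ℤ^2 ⊕ ℤ/4 ⊕ ℤ/12

Derivation:
rank_ℚ(R)=2; free=4−2=2
SNF(R) diag = [4, 12] → torsion [4, 12]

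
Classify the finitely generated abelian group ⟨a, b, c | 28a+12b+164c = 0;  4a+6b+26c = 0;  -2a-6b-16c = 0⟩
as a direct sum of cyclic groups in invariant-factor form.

rank_ℚ(R)=3; free=3−3=0
SNF(R) diag = [2, 6, 12] → torsion [2, 6, 12]

Answer: M ≅ ℤ/2 ⊕ ℤ/6 ⊕ ℤ/12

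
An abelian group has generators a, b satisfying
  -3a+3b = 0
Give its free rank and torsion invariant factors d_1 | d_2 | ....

Answer: M ≅ ℤ^1 ⊕ ℤ/3

Derivation:
rank_ℚ(R)=1; free=2−1=1
SNF(R) diag = [3] → torsion [3]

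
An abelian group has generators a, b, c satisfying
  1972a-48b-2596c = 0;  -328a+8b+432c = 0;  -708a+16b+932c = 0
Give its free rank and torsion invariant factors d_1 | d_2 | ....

rank_ℚ(R)=3; free=3−3=0
SNF(R) diag = [4, 8, 16] → torsion [4, 8, 16]

Answer: M ≅ ℤ/4 ⊕ ℤ/8 ⊕ ℤ/16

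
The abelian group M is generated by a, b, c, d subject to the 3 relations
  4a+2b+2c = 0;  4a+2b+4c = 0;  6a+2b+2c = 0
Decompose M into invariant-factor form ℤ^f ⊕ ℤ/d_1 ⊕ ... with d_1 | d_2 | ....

rank_ℚ(R)=3; free=4−3=1
SNF(R) diag = [2, 2, 2] → torsion [2, 2, 2]

Answer: M ≅ ℤ^1 ⊕ ℤ/2 ⊕ ℤ/2 ⊕ ℤ/2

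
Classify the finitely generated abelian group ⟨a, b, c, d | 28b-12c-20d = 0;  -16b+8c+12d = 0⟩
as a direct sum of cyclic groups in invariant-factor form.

rank_ℚ(R)=2; free=4−2=2
SNF(R) diag = [4, 4] → torsion [4, 4]

Answer: M ≅ ℤ^2 ⊕ ℤ/4 ⊕ ℤ/4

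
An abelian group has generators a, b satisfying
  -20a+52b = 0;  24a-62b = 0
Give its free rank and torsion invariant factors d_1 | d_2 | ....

rank_ℚ(R)=2; free=2−2=0
SNF(R) diag = [2, 4] → torsion [2, 4]

Answer: M ≅ ℤ/2 ⊕ ℤ/4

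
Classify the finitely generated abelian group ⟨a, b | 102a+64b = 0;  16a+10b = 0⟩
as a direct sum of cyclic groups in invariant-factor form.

rank_ℚ(R)=2; free=2−2=0
SNF(R) diag = [2, 2] → torsion [2, 2]

Answer: M ≅ ℤ/2 ⊕ ℤ/2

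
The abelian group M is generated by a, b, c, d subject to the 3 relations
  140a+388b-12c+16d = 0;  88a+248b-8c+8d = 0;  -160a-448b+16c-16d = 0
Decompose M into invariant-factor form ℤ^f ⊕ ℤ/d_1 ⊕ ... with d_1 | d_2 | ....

Answer: M ≅ ℤ^1 ⊕ ℤ/4 ⊕ ℤ/8 ⊕ ℤ/16

Derivation:
rank_ℚ(R)=3; free=4−3=1
SNF(R) diag = [4, 8, 16] → torsion [4, 8, 16]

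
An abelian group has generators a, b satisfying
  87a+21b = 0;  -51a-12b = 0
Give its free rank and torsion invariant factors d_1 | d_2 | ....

rank_ℚ(R)=2; free=2−2=0
SNF(R) diag = [3, 9] → torsion [3, 9]

Answer: M ≅ ℤ/3 ⊕ ℤ/9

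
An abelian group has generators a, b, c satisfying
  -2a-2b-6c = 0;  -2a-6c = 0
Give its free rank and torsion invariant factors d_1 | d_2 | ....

rank_ℚ(R)=2; free=3−2=1
SNF(R) diag = [2, 2] → torsion [2, 2]

Answer: M ≅ ℤ^1 ⊕ ℤ/2 ⊕ ℤ/2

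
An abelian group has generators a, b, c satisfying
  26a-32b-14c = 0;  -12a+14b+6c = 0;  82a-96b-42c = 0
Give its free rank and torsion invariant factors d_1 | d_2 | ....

rank_ℚ(R)=3; free=3−3=0
SNF(R) diag = [2, 2, 4] → torsion [2, 2, 4]

Answer: M ≅ ℤ/2 ⊕ ℤ/2 ⊕ ℤ/4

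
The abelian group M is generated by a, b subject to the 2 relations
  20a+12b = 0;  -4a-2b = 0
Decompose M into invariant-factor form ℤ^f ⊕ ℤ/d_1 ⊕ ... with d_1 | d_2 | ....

Answer: M ≅ ℤ/2 ⊕ ℤ/4

Derivation:
rank_ℚ(R)=2; free=2−2=0
SNF(R) diag = [2, 4] → torsion [2, 4]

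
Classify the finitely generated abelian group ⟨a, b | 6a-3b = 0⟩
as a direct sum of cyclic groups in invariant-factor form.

rank_ℚ(R)=1; free=2−1=1
SNF(R) diag = [3] → torsion [3]

Answer: M ≅ ℤ^1 ⊕ ℤ/3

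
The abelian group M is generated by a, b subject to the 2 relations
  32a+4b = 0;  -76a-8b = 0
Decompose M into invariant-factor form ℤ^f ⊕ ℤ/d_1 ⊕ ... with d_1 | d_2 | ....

Answer: M ≅ ℤ/4 ⊕ ℤ/12

Derivation:
rank_ℚ(R)=2; free=2−2=0
SNF(R) diag = [4, 12] → torsion [4, 12]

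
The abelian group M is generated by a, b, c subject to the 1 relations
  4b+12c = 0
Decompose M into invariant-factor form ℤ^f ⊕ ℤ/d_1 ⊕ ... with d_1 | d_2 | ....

Answer: M ≅ ℤ^2 ⊕ ℤ/4

Derivation:
rank_ℚ(R)=1; free=3−1=2
SNF(R) diag = [4] → torsion [4]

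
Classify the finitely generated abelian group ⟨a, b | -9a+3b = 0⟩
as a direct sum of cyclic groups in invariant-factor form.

rank_ℚ(R)=1; free=2−1=1
SNF(R) diag = [3] → torsion [3]

Answer: M ≅ ℤ^1 ⊕ ℤ/3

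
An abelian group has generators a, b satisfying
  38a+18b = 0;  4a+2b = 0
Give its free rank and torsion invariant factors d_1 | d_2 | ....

rank_ℚ(R)=2; free=2−2=0
SNF(R) diag = [2, 2] → torsion [2, 2]

Answer: M ≅ ℤ/2 ⊕ ℤ/2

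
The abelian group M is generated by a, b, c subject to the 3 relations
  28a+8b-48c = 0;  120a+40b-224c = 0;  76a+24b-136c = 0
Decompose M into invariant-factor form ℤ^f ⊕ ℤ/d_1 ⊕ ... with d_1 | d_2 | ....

Answer: M ≅ ℤ/4 ⊕ ℤ/8 ⊕ ℤ/8

Derivation:
rank_ℚ(R)=3; free=3−3=0
SNF(R) diag = [4, 8, 8] → torsion [4, 8, 8]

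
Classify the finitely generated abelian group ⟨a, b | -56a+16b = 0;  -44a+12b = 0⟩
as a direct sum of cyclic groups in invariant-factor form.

rank_ℚ(R)=2; free=2−2=0
SNF(R) diag = [4, 8] → torsion [4, 8]

Answer: M ≅ ℤ/4 ⊕ ℤ/8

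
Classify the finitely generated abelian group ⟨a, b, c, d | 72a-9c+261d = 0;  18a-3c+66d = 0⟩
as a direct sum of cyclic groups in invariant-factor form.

rank_ℚ(R)=2; free=4−2=2
SNF(R) diag = [3, 9] → torsion [3, 9]

Answer: M ≅ ℤ^2 ⊕ ℤ/3 ⊕ ℤ/9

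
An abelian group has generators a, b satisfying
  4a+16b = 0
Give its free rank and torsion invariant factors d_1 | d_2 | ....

Answer: M ≅ ℤ^1 ⊕ ℤ/4

Derivation:
rank_ℚ(R)=1; free=2−1=1
SNF(R) diag = [4] → torsion [4]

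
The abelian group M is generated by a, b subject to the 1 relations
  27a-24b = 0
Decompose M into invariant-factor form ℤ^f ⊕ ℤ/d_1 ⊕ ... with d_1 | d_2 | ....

Answer: M ≅ ℤ^1 ⊕ ℤ/3

Derivation:
rank_ℚ(R)=1; free=2−1=1
SNF(R) diag = [3] → torsion [3]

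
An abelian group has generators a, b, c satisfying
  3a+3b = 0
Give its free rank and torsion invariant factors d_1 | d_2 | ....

rank_ℚ(R)=1; free=3−1=2
SNF(R) diag = [3] → torsion [3]

Answer: M ≅ ℤ^2 ⊕ ℤ/3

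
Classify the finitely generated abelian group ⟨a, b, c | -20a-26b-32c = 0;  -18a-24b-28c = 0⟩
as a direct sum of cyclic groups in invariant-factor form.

rank_ℚ(R)=2; free=3−2=1
SNF(R) diag = [2, 2] → torsion [2, 2]

Answer: M ≅ ℤ^1 ⊕ ℤ/2 ⊕ ℤ/2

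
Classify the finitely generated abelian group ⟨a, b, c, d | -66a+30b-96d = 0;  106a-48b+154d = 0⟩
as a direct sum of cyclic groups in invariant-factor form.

Answer: M ≅ ℤ^2 ⊕ ℤ/2 ⊕ ℤ/6

Derivation:
rank_ℚ(R)=2; free=4−2=2
SNF(R) diag = [2, 6] → torsion [2, 6]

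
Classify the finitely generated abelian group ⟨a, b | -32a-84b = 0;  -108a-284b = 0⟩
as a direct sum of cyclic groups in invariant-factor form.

Answer: M ≅ ℤ/4 ⊕ ℤ/4

Derivation:
rank_ℚ(R)=2; free=2−2=0
SNF(R) diag = [4, 4] → torsion [4, 4]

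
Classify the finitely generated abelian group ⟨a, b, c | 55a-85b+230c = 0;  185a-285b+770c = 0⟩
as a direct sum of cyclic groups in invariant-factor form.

rank_ℚ(R)=2; free=3−2=1
SNF(R) diag = [5, 10] → torsion [5, 10]

Answer: M ≅ ℤ^1 ⊕ ℤ/5 ⊕ ℤ/10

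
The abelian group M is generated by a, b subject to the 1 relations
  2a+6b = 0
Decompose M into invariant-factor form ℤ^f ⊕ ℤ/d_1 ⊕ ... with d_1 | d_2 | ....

rank_ℚ(R)=1; free=2−1=1
SNF(R) diag = [2] → torsion [2]

Answer: M ≅ ℤ^1 ⊕ ℤ/2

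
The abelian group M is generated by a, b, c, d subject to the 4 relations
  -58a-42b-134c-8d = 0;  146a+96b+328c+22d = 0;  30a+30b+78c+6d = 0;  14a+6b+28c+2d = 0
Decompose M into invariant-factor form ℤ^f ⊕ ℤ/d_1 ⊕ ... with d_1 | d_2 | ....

rank_ℚ(R)=4; free=4−4=0
SNF(R) diag = [2, 2, 6, 18] → torsion [2, 2, 6, 18]

Answer: M ≅ ℤ/2 ⊕ ℤ/2 ⊕ ℤ/6 ⊕ ℤ/18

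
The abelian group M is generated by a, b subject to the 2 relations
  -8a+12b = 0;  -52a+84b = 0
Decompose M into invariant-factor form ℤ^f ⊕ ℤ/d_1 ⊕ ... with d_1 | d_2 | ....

Answer: M ≅ ℤ/4 ⊕ ℤ/12

Derivation:
rank_ℚ(R)=2; free=2−2=0
SNF(R) diag = [4, 12] → torsion [4, 12]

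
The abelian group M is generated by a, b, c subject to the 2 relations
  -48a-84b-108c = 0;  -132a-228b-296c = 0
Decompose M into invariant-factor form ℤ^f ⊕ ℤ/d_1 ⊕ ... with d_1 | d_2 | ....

rank_ℚ(R)=2; free=3−2=1
SNF(R) diag = [4, 12] → torsion [4, 12]

Answer: M ≅ ℤ^1 ⊕ ℤ/4 ⊕ ℤ/12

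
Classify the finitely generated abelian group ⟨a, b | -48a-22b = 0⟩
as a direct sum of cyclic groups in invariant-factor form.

Answer: M ≅ ℤ^1 ⊕ ℤ/2

Derivation:
rank_ℚ(R)=1; free=2−1=1
SNF(R) diag = [2] → torsion [2]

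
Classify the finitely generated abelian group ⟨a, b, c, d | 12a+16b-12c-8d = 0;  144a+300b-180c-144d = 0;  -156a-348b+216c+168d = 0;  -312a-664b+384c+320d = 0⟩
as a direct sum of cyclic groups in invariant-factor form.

Answer: M ≅ ℤ/4 ⊕ ℤ/12 ⊕ ℤ/24 ⊕ ℤ/48

Derivation:
rank_ℚ(R)=4; free=4−4=0
SNF(R) diag = [4, 12, 24, 48] → torsion [4, 12, 24, 48]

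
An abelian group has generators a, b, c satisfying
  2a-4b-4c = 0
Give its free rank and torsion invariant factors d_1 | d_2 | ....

rank_ℚ(R)=1; free=3−1=2
SNF(R) diag = [2] → torsion [2]

Answer: M ≅ ℤ^2 ⊕ ℤ/2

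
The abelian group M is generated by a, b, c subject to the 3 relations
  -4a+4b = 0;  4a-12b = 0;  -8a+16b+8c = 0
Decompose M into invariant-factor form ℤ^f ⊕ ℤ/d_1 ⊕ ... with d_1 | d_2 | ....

rank_ℚ(R)=3; free=3−3=0
SNF(R) diag = [4, 8, 8] → torsion [4, 8, 8]

Answer: M ≅ ℤ/4 ⊕ ℤ/8 ⊕ ℤ/8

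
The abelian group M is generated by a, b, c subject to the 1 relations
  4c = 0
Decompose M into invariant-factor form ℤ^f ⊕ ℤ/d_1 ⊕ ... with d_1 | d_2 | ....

rank_ℚ(R)=1; free=3−1=2
SNF(R) diag = [4] → torsion [4]

Answer: M ≅ ℤ^2 ⊕ ℤ/4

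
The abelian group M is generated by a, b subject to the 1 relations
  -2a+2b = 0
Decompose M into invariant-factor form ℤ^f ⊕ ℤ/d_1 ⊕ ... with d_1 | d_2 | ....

rank_ℚ(R)=1; free=2−1=1
SNF(R) diag = [2] → torsion [2]

Answer: M ≅ ℤ^1 ⊕ ℤ/2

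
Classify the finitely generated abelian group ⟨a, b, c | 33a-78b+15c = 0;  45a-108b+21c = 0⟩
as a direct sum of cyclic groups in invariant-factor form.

Answer: M ≅ ℤ^1 ⊕ ℤ/3 ⊕ ℤ/6

Derivation:
rank_ℚ(R)=2; free=3−2=1
SNF(R) diag = [3, 6] → torsion [3, 6]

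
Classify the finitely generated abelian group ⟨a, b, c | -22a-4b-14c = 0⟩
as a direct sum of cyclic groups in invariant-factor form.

Answer: M ≅ ℤ^2 ⊕ ℤ/2

Derivation:
rank_ℚ(R)=1; free=3−1=2
SNF(R) diag = [2] → torsion [2]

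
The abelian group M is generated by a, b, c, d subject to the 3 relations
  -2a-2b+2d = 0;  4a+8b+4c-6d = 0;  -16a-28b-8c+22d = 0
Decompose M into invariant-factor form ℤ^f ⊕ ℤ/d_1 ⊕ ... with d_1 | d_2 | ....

Answer: M ≅ ℤ^1 ⊕ ℤ/2 ⊕ ℤ/2 ⊕ ℤ/4

Derivation:
rank_ℚ(R)=3; free=4−3=1
SNF(R) diag = [2, 2, 4] → torsion [2, 2, 4]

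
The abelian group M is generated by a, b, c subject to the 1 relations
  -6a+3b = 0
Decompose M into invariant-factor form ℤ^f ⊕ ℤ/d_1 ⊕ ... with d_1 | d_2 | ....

rank_ℚ(R)=1; free=3−1=2
SNF(R) diag = [3] → torsion [3]

Answer: M ≅ ℤ^2 ⊕ ℤ/3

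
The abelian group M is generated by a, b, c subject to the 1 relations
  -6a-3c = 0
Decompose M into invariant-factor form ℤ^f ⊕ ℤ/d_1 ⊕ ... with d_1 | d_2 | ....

Answer: M ≅ ℤ^2 ⊕ ℤ/3

Derivation:
rank_ℚ(R)=1; free=3−1=2
SNF(R) diag = [3] → torsion [3]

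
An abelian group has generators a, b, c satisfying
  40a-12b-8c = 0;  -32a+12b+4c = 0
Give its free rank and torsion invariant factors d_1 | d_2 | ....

rank_ℚ(R)=2; free=3−2=1
SNF(R) diag = [4, 12] → torsion [4, 12]

Answer: M ≅ ℤ^1 ⊕ ℤ/4 ⊕ ℤ/12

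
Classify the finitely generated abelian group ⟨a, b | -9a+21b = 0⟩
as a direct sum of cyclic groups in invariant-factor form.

rank_ℚ(R)=1; free=2−1=1
SNF(R) diag = [3] → torsion [3]

Answer: M ≅ ℤ^1 ⊕ ℤ/3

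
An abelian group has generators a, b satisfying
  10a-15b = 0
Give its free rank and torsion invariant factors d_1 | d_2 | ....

Answer: M ≅ ℤ^1 ⊕ ℤ/5

Derivation:
rank_ℚ(R)=1; free=2−1=1
SNF(R) diag = [5] → torsion [5]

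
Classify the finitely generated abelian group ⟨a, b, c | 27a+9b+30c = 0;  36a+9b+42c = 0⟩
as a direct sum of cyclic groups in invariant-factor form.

rank_ℚ(R)=2; free=3−2=1
SNF(R) diag = [3, 9] → torsion [3, 9]

Answer: M ≅ ℤ^1 ⊕ ℤ/3 ⊕ ℤ/9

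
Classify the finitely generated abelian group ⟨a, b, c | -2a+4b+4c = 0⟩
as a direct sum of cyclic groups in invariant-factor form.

Answer: M ≅ ℤ^2 ⊕ ℤ/2

Derivation:
rank_ℚ(R)=1; free=3−1=2
SNF(R) diag = [2] → torsion [2]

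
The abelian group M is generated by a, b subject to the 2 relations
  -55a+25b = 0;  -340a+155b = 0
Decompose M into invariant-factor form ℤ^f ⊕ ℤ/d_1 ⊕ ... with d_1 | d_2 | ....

rank_ℚ(R)=2; free=2−2=0
SNF(R) diag = [5, 5] → torsion [5, 5]

Answer: M ≅ ℤ/5 ⊕ ℤ/5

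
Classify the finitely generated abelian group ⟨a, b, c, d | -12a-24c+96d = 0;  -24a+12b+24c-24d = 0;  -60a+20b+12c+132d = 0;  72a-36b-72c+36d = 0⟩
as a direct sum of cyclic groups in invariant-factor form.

Answer: M ≅ ℤ/4 ⊕ ℤ/12 ⊕ ℤ/36 ⊕ ℤ/36

Derivation:
rank_ℚ(R)=4; free=4−4=0
SNF(R) diag = [4, 12, 36, 36] → torsion [4, 12, 36, 36]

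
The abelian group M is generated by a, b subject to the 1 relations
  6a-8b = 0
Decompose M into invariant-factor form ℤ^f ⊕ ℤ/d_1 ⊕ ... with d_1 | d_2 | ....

Answer: M ≅ ℤ^1 ⊕ ℤ/2

Derivation:
rank_ℚ(R)=1; free=2−1=1
SNF(R) diag = [2] → torsion [2]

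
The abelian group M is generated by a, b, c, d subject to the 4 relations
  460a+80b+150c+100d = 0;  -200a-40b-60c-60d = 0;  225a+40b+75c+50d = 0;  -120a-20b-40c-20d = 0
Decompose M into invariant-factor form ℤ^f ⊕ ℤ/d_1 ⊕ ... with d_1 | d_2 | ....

Answer: M ≅ ℤ/5 ⊕ ℤ/10 ⊕ ℤ/20 ⊕ ℤ/20

Derivation:
rank_ℚ(R)=4; free=4−4=0
SNF(R) diag = [5, 10, 20, 20] → torsion [5, 10, 20, 20]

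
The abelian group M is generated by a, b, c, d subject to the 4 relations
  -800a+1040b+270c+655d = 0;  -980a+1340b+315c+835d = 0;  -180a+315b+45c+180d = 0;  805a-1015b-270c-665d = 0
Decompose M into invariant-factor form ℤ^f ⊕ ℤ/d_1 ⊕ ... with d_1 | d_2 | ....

rank_ℚ(R)=4; free=4−4=0
SNF(R) diag = [5, 15, 45, 135] → torsion [5, 15, 45, 135]

Answer: M ≅ ℤ/5 ⊕ ℤ/15 ⊕ ℤ/45 ⊕ ℤ/135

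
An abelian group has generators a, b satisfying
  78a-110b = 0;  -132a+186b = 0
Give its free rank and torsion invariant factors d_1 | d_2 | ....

Answer: M ≅ ℤ/2 ⊕ ℤ/6

Derivation:
rank_ℚ(R)=2; free=2−2=0
SNF(R) diag = [2, 6] → torsion [2, 6]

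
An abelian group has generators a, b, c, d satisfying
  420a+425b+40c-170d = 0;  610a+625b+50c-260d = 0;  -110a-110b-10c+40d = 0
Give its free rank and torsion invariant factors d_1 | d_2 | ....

Answer: M ≅ ℤ^1 ⊕ ℤ/5 ⊕ ℤ/10 ⊕ ℤ/30

Derivation:
rank_ℚ(R)=3; free=4−3=1
SNF(R) diag = [5, 10, 30] → torsion [5, 10, 30]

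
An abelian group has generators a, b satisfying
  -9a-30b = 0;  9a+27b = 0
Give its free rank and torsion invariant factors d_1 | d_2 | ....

rank_ℚ(R)=2; free=2−2=0
SNF(R) diag = [3, 9] → torsion [3, 9]

Answer: M ≅ ℤ/3 ⊕ ℤ/9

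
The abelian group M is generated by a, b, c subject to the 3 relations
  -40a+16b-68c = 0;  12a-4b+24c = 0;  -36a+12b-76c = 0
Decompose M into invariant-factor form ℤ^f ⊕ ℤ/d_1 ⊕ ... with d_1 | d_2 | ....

Answer: M ≅ ℤ/4 ⊕ ℤ/4 ⊕ ℤ/8

Derivation:
rank_ℚ(R)=3; free=3−3=0
SNF(R) diag = [4, 4, 8] → torsion [4, 4, 8]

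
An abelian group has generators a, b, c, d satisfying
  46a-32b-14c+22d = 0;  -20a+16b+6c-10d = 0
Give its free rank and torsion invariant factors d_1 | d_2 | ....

Answer: M ≅ ℤ^2 ⊕ ℤ/2 ⊕ ℤ/2

Derivation:
rank_ℚ(R)=2; free=4−2=2
SNF(R) diag = [2, 2] → torsion [2, 2]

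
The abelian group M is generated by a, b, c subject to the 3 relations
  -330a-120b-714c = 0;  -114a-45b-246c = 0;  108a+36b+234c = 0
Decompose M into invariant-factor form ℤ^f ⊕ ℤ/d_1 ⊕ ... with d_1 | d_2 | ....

rank_ℚ(R)=3; free=3−3=0
SNF(R) diag = [3, 6, 18] → torsion [3, 6, 18]

Answer: M ≅ ℤ/3 ⊕ ℤ/6 ⊕ ℤ/18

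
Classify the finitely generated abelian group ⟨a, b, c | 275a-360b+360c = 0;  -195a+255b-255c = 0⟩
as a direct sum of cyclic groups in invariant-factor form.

rank_ℚ(R)=2; free=3−2=1
SNF(R) diag = [5, 15] → torsion [5, 15]

Answer: M ≅ ℤ^1 ⊕ ℤ/5 ⊕ ℤ/15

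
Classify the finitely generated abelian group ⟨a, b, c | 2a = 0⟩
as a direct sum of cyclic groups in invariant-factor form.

rank_ℚ(R)=1; free=3−1=2
SNF(R) diag = [2] → torsion [2]

Answer: M ≅ ℤ^2 ⊕ ℤ/2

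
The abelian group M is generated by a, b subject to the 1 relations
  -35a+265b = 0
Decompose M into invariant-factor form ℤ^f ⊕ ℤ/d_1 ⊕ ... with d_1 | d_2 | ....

rank_ℚ(R)=1; free=2−1=1
SNF(R) diag = [5] → torsion [5]

Answer: M ≅ ℤ^1 ⊕ ℤ/5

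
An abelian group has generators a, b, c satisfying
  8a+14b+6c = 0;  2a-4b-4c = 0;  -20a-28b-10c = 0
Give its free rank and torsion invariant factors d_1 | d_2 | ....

Answer: M ≅ ℤ/2 ⊕ ℤ/2 ⊕ ℤ/2

Derivation:
rank_ℚ(R)=3; free=3−3=0
SNF(R) diag = [2, 2, 2] → torsion [2, 2, 2]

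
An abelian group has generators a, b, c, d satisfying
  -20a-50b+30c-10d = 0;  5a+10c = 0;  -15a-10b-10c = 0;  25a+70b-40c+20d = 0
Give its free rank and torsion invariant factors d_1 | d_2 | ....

Answer: M ≅ ℤ/5 ⊕ ℤ/10 ⊕ ℤ/10 ⊕ ℤ/10

Derivation:
rank_ℚ(R)=4; free=4−4=0
SNF(R) diag = [5, 10, 10, 10] → torsion [5, 10, 10, 10]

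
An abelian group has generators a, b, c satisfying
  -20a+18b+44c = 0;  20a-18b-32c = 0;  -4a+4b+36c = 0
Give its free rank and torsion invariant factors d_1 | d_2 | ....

rank_ℚ(R)=3; free=3−3=0
SNF(R) diag = [2, 4, 12] → torsion [2, 4, 12]

Answer: M ≅ ℤ/2 ⊕ ℤ/4 ⊕ ℤ/12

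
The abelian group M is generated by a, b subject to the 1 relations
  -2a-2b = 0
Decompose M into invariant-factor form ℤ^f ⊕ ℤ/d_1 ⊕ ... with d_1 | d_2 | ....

rank_ℚ(R)=1; free=2−1=1
SNF(R) diag = [2] → torsion [2]

Answer: M ≅ ℤ^1 ⊕ ℤ/2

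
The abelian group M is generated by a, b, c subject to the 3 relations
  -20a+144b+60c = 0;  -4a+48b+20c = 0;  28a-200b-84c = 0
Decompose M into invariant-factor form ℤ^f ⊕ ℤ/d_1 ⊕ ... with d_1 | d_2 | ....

rank_ℚ(R)=3; free=3−3=0
SNF(R) diag = [4, 8, 8] → torsion [4, 8, 8]

Answer: M ≅ ℤ/4 ⊕ ℤ/8 ⊕ ℤ/8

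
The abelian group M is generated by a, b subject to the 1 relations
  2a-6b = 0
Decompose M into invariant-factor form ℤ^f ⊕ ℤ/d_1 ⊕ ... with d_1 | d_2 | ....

rank_ℚ(R)=1; free=2−1=1
SNF(R) diag = [2] → torsion [2]

Answer: M ≅ ℤ^1 ⊕ ℤ/2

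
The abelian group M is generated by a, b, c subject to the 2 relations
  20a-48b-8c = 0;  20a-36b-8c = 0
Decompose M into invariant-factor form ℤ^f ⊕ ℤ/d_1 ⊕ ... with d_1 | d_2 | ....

Answer: M ≅ ℤ^1 ⊕ ℤ/4 ⊕ ℤ/12

Derivation:
rank_ℚ(R)=2; free=3−2=1
SNF(R) diag = [4, 12] → torsion [4, 12]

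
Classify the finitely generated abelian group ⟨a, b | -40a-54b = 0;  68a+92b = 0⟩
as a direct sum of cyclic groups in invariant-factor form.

Answer: M ≅ ℤ/2 ⊕ ℤ/4

Derivation:
rank_ℚ(R)=2; free=2−2=0
SNF(R) diag = [2, 4] → torsion [2, 4]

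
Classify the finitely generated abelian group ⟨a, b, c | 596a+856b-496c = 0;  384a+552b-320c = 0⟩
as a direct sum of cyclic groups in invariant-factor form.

rank_ℚ(R)=2; free=3−2=1
SNF(R) diag = [4, 8] → torsion [4, 8]

Answer: M ≅ ℤ^1 ⊕ ℤ/4 ⊕ ℤ/8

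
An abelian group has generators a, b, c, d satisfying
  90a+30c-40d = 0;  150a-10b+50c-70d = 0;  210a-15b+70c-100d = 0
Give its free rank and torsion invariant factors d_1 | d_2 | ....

Answer: M ≅ ℤ^1 ⊕ ℤ/5 ⊕ ℤ/10 ⊕ ℤ/10

Derivation:
rank_ℚ(R)=3; free=4−3=1
SNF(R) diag = [5, 10, 10] → torsion [5, 10, 10]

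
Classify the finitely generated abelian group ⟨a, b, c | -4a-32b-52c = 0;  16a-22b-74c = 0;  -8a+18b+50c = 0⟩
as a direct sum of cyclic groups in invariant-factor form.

rank_ℚ(R)=3; free=3−3=0
SNF(R) diag = [2, 4, 12] → torsion [2, 4, 12]

Answer: M ≅ ℤ/2 ⊕ ℤ/4 ⊕ ℤ/12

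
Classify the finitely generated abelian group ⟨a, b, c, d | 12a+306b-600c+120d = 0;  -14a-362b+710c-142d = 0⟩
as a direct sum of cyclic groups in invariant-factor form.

Answer: M ≅ ℤ^2 ⊕ ℤ/2 ⊕ ℤ/6

Derivation:
rank_ℚ(R)=2; free=4−2=2
SNF(R) diag = [2, 6] → torsion [2, 6]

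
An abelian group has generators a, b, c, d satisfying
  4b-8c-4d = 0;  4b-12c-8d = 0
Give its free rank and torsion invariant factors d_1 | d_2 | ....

Answer: M ≅ ℤ^2 ⊕ ℤ/4 ⊕ ℤ/4

Derivation:
rank_ℚ(R)=2; free=4−2=2
SNF(R) diag = [4, 4] → torsion [4, 4]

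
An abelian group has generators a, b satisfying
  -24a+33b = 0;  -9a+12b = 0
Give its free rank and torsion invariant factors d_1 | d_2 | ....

rank_ℚ(R)=2; free=2−2=0
SNF(R) diag = [3, 3] → torsion [3, 3]

Answer: M ≅ ℤ/3 ⊕ ℤ/3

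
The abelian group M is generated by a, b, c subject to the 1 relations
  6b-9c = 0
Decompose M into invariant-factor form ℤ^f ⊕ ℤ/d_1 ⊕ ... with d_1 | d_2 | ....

rank_ℚ(R)=1; free=3−1=2
SNF(R) diag = [3] → torsion [3]

Answer: M ≅ ℤ^2 ⊕ ℤ/3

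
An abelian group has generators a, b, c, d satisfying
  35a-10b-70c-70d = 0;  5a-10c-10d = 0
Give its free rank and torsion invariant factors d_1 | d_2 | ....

Answer: M ≅ ℤ^2 ⊕ ℤ/5 ⊕ ℤ/10

Derivation:
rank_ℚ(R)=2; free=4−2=2
SNF(R) diag = [5, 10] → torsion [5, 10]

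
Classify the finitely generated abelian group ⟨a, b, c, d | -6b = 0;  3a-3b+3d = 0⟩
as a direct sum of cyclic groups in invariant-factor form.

Answer: M ≅ ℤ^2 ⊕ ℤ/3 ⊕ ℤ/6

Derivation:
rank_ℚ(R)=2; free=4−2=2
SNF(R) diag = [3, 6] → torsion [3, 6]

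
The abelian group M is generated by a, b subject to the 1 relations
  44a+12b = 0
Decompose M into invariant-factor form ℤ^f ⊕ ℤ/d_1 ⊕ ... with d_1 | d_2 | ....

rank_ℚ(R)=1; free=2−1=1
SNF(R) diag = [4] → torsion [4]

Answer: M ≅ ℤ^1 ⊕ ℤ/4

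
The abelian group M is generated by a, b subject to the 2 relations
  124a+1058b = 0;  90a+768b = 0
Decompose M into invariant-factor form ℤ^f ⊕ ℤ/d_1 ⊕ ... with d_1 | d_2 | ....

rank_ℚ(R)=2; free=2−2=0
SNF(R) diag = [2, 6] → torsion [2, 6]

Answer: M ≅ ℤ/2 ⊕ ℤ/6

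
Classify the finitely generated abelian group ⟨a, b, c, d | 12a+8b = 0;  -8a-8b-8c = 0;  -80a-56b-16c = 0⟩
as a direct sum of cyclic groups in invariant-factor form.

rank_ℚ(R)=3; free=4−3=1
SNF(R) diag = [4, 8, 8] → torsion [4, 8, 8]

Answer: M ≅ ℤ^1 ⊕ ℤ/4 ⊕ ℤ/8 ⊕ ℤ/8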